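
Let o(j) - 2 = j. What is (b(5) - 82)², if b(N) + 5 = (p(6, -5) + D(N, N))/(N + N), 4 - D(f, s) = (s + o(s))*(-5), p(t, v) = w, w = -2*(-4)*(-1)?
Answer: 165649/25 ≈ 6626.0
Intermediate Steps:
w = -8 (w = 8*(-1) = -8)
o(j) = 2 + j
p(t, v) = -8
D(f, s) = 14 + 10*s (D(f, s) = 4 - (s + (2 + s))*(-5) = 4 - (2 + 2*s)*(-5) = 4 - (-10 - 10*s) = 4 + (10 + 10*s) = 14 + 10*s)
b(N) = -5 + (6 + 10*N)/(2*N) (b(N) = -5 + (-8 + (14 + 10*N))/(N + N) = -5 + (6 + 10*N)/((2*N)) = -5 + (6 + 10*N)*(1/(2*N)) = -5 + (6 + 10*N)/(2*N))
(b(5) - 82)² = (3/5 - 82)² = (3*(⅕) - 82)² = (⅗ - 82)² = (-407/5)² = 165649/25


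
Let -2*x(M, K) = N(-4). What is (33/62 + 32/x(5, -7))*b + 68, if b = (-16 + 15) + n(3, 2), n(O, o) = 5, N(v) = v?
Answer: 4158/31 ≈ 134.13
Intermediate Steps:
x(M, K) = 2 (x(M, K) = -1/2*(-4) = 2)
b = 4 (b = (-16 + 15) + 5 = -1 + 5 = 4)
(33/62 + 32/x(5, -7))*b + 68 = (33/62 + 32/2)*4 + 68 = (33*(1/62) + 32*(1/2))*4 + 68 = (33/62 + 16)*4 + 68 = (1025/62)*4 + 68 = 2050/31 + 68 = 4158/31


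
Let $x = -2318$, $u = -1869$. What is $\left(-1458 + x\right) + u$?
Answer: $-5645$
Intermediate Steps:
$\left(-1458 + x\right) + u = \left(-1458 - 2318\right) - 1869 = -3776 - 1869 = -5645$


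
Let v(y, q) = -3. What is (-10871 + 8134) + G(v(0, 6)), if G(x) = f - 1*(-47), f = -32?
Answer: -2722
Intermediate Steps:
G(x) = 15 (G(x) = -32 - 1*(-47) = -32 + 47 = 15)
(-10871 + 8134) + G(v(0, 6)) = (-10871 + 8134) + 15 = -2737 + 15 = -2722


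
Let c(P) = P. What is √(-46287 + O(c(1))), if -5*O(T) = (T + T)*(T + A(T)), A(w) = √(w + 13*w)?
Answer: √(-1157185 - 10*√14)/5 ≈ 215.15*I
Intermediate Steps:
A(w) = √14*√w (A(w) = √(14*w) = √14*√w)
O(T) = -2*T*(T + √14*√T)/5 (O(T) = -(T + T)*(T + √14*√T)/5 = -2*T*(T + √14*√T)/5)
√(-46287 + O(c(1))) = √(-46287 - ⅖*1*(1 + √14*√1)) = √(-46287 - ⅖*1*(1 + √14*1)) = √(-46287 - ⅖*1*(1 + √14)) = √(-46287 + (-⅖ - 2*√14/5)) = √(-231437/5 - 2*√14/5)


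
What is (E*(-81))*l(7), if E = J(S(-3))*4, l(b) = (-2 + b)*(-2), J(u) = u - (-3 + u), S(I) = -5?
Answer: 9720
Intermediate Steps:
J(u) = 3 (J(u) = u + (3 - u) = 3)
l(b) = 4 - 2*b
E = 12 (E = 3*4 = 12)
(E*(-81))*l(7) = (12*(-81))*(4 - 2*7) = -972*(4 - 14) = -972*(-10) = 9720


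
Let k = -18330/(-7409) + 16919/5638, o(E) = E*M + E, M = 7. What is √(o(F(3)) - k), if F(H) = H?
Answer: √32324348334990574/41771942 ≈ 4.3041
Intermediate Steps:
o(E) = 8*E (o(E) = E*7 + E = 7*E + E = 8*E)
k = 228697411/41771942 (k = -18330*(-1/7409) + 16919*(1/5638) = 18330/7409 + 16919/5638 = 228697411/41771942 ≈ 5.4749)
√(o(F(3)) - k) = √(8*3 - 1*228697411/41771942) = √(24 - 228697411/41771942) = √(773829197/41771942) = √32324348334990574/41771942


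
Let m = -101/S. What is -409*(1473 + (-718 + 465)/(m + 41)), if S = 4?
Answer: -37540883/63 ≈ -5.9589e+5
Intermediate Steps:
m = -101/4 ≈ -25.250
-409*(1473 + (-718 + 465)/(m + 41)) = -409*(1473 + (-718 + 465)/(-101/4 + 41)) = -409*(1473 - 253/63/4) = -409*(1473 - 253*4/63) = -409*(1473 - 1012/63) = -409*91787/63 = -37540883/63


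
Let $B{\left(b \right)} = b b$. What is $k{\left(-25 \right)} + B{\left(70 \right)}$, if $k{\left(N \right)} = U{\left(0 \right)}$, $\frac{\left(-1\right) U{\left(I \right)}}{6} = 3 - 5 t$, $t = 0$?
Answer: $4882$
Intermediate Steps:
$U{\left(I \right)} = -18$ ($U{\left(I \right)} = - 6 \left(3 - 0\right) = - 6 \left(3 + 0\right) = \left(-6\right) 3 = -18$)
$k{\left(N \right)} = -18$
$B{\left(b \right)} = b^{2}$
$k{\left(-25 \right)} + B{\left(70 \right)} = -18 + 70^{2} = -18 + 4900 = 4882$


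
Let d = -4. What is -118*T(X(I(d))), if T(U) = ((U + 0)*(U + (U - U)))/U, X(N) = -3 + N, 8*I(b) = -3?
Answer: 1593/4 ≈ 398.25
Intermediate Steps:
I(b) = -3/8 (I(b) = (1/8)*(-3) = -3/8)
T(U) = U (T(U) = (U*(U + 0))/U = (U*U)/U = U**2/U = U)
-118*T(X(I(d))) = -118*(-3 - 3/8) = -118*(-27/8) = 1593/4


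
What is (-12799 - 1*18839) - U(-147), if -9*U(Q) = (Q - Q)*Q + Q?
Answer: -94963/3 ≈ -31654.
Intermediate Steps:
U(Q) = -Q/9 (U(Q) = -((Q - Q)*Q + Q)/9 = -(0*Q + Q)/9 = -(0 + Q)/9 = -Q/9)
(-12799 - 1*18839) - U(-147) = (-12799 - 1*18839) - (-1)*(-147)/9 = (-12799 - 18839) - 1*49/3 = -31638 - 49/3 = -94963/3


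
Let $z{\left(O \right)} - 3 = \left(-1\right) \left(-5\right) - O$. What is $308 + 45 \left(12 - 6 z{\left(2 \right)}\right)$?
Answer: $-772$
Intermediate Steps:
$z{\left(O \right)} = 8 - O$ ($z{\left(O \right)} = 3 - \left(-5 + O\right) = 8 - O$)
$308 + 45 \left(12 - 6 z{\left(2 \right)}\right) = 308 + 45 \left(12 - 6 \left(8 - 2\right)\right) = 308 + 45 \left(12 - 36\right) = 308 + 45 \left(-24\right) = 308 - 1080 = -772$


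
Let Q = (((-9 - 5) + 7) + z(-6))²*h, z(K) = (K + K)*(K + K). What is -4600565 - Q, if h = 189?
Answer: -8147906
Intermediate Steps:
z(K) = 4*K² (z(K) = (2*K)*(2*K) = 4*K²)
Q = 3547341 (Q = (((-9 - 5) + 7) + 4*(-6)²)²*189 = ((-14 + 7) + 4*36)²*189 = (-7 + 144)²*189 = 137²*189 = 18769*189 = 3547341)
-4600565 - Q = -4600565 - 1*3547341 = -4600565 - 3547341 = -8147906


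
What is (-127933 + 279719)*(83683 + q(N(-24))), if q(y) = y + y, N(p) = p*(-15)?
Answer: 12811193758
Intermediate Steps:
N(p) = -15*p
q(y) = 2*y
(-127933 + 279719)*(83683 + q(N(-24))) = (-127933 + 279719)*(83683 + 2*(-15*(-24))) = 151786*(83683 + 2*360) = 151786*(83683 + 720) = 151786*84403 = 12811193758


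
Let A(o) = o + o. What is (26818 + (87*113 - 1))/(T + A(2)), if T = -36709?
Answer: -12216/12235 ≈ -0.99845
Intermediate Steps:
A(o) = 2*o
(26818 + (87*113 - 1))/(T + A(2)) = (26818 + (87*113 - 1))/(-36709 + 2*2) = (26818 + (9831 - 1))/(-36709 + 4) = (26818 + 9830)/(-36705) = 36648*(-1/36705) = -12216/12235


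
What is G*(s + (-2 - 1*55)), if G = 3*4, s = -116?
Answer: -2076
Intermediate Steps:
G = 12
G*(s + (-2 - 1*55)) = 12*(-116 + (-2 - 1*55)) = 12*(-116 + (-2 - 55)) = 12*(-116 - 57) = 12*(-173) = -2076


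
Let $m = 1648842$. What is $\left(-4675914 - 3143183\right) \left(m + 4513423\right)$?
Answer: $-48183347774705$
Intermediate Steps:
$\left(-4675914 - 3143183\right) \left(m + 4513423\right) = \left(-4675914 - 3143183\right) \left(1648842 + 4513423\right) = \left(-7819097\right) 6162265 = -48183347774705$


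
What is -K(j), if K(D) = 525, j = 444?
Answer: -525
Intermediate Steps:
-K(j) = -1*525 = -525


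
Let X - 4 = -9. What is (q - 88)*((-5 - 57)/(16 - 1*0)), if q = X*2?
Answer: 1519/4 ≈ 379.75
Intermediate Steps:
X = -5 (X = 4 - 9 = -5)
q = -10 (q = -5*2 = -10)
(q - 88)*((-5 - 57)/(16 - 1*0)) = (-10 - 88)*((-5 - 57)/(16 - 1*0)) = -(-6076)/(16 + 0) = -(-6076)/16 = -98*(-31/8) = 1519/4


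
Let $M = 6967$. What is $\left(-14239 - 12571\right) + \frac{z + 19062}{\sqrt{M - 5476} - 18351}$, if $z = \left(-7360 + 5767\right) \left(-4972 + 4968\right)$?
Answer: $- \frac{1504823490739}{56126285} - \frac{4239 \sqrt{1491}}{56126285} \approx -26811.0$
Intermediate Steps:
$z = 6372$ ($z = \left(-1593\right) \left(-4\right) = 6372$)
$\left(-14239 - 12571\right) + \frac{z + 19062}{\sqrt{M - 5476} - 18351} = \left(-14239 - 12571\right) + \frac{6372 + 19062}{\sqrt{6967 - 5476} - 18351} = -26810 + \frac{25434}{\sqrt{1491} - 18351} = -26810 + \frac{25434}{-18351 + \sqrt{1491}}$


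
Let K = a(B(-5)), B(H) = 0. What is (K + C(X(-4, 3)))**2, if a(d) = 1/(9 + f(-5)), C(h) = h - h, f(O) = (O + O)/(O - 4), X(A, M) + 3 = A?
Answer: 81/8281 ≈ 0.0097814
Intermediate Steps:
X(A, M) = -3 + A
f(O) = 2*O/(-4 + O) (f(O) = (2*O)/(-4 + O) = 2*O/(-4 + O))
C(h) = 0
a(d) = 9/91 (a(d) = 1/(9 + 2*(-5)/(-4 - 5)) = 1/(9 + 2*(-5)/(-9)) = 1/(9 + 2*(-5)*(-1/9)) = 1/(9 + 10/9) = 1/(91/9) = 9/91)
K = 9/91 ≈ 0.098901
(K + C(X(-4, 3)))**2 = (9/91 + 0)**2 = (9/91)**2 = 81/8281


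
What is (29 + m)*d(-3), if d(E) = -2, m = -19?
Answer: -20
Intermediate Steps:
(29 + m)*d(-3) = (29 - 19)*(-2) = 10*(-2) = -20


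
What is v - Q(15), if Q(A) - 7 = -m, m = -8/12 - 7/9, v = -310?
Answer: -2866/9 ≈ -318.44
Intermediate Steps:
m = -13/9 (m = -8*1/12 - 7*⅑ = -⅔ - 7/9 = -13/9 ≈ -1.4444)
Q(A) = 76/9 (Q(A) = 7 - 1*(-13/9) = 7 + 13/9 = 76/9)
v - Q(15) = -310 - 1*76/9 = -310 - 76/9 = -2866/9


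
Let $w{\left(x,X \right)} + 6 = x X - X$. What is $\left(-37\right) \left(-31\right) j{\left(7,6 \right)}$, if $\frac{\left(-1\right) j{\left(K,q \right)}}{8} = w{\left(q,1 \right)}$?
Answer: $9176$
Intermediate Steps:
$w{\left(x,X \right)} = -6 - X + X x$ ($w{\left(x,X \right)} = -6 + \left(x X - X\right) = -6 + \left(X x - X\right) = -6 + \left(- X + X x\right) = -6 - X + X x$)
$j{\left(K,q \right)} = 56 - 8 q$ ($j{\left(K,q \right)} = - 8 \left(-6 - 1 + 1 q\right) = - 8 \left(-6 - 1 + q\right) = - 8 \left(-7 + q\right) = 56 - 8 q$)
$\left(-37\right) \left(-31\right) j{\left(7,6 \right)} = \left(-37\right) \left(-31\right) \left(56 - 48\right) = 1147 \left(56 - 48\right) = 1147 \cdot 8 = 9176$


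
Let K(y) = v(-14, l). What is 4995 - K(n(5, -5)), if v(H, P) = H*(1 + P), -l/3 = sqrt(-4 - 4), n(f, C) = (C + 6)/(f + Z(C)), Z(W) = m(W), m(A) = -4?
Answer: 5009 - 84*I*sqrt(2) ≈ 5009.0 - 118.79*I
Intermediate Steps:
Z(W) = -4
n(f, C) = (6 + C)/(-4 + f) (n(f, C) = (C + 6)/(f - 4) = (6 + C)/(-4 + f))
l = -6*I*sqrt(2) (l = -3*sqrt(-4 - 4) = -6*I*sqrt(2) ≈ -8.4853*I)
K(y) = -14 + 84*I*sqrt(2) (K(y) = -14*(1 - 6*I*sqrt(2)) = -14 + 84*I*sqrt(2))
4995 - K(n(5, -5)) = 4995 - (-14 + 84*I*sqrt(2)) = 4995 + (14 - 84*I*sqrt(2)) = 5009 - 84*I*sqrt(2)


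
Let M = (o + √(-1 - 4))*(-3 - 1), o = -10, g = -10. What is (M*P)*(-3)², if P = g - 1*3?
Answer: -4680 + 468*I*√5 ≈ -4680.0 + 1046.5*I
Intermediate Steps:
P = -13 (P = -10 - 1*3 = -10 - 3 = -13)
M = 40 - 4*I*√5 (M = (-10 + √(-1 - 4))*(-3 - 1) = (-10 + √(-5))*(-4) = (-10 + I*√5)*(-4) = 40 - 4*I*√5 ≈ 40.0 - 8.9443*I)
(M*P)*(-3)² = ((40 - 4*I*√5)*(-13))*(-3)² = (-520 + 52*I*√5)*9 = -4680 + 468*I*√5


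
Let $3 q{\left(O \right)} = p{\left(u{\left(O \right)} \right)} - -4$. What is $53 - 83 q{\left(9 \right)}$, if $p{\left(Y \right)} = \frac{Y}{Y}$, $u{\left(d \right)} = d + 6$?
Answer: $- \frac{256}{3} \approx -85.333$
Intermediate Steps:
$u{\left(d \right)} = 6 + d$
$p{\left(Y \right)} = 1$
$q{\left(O \right)} = \frac{5}{3}$ ($q{\left(O \right)} = \frac{1 - -4}{3} = \frac{1 + 4}{3} = \frac{1}{3} \cdot 5 = \frac{5}{3}$)
$53 - 83 q{\left(9 \right)} = 53 - \frac{415}{3} = - \frac{256}{3}$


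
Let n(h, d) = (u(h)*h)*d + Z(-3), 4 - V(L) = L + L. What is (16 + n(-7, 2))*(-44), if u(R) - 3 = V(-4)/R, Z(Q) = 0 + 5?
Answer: -132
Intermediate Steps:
V(L) = 4 - 2*L (V(L) = 4 - (L + L) = 4 - 2*L)
Z(Q) = 5
u(R) = 3 + 12/R (u(R) = 3 + (4 - 2*(-4))/R = 3 + (4 + 8)/R = 3 + 12/R)
n(h, d) = 5 + d*h*(3 + 12/h) (n(h, d) = ((3 + 12/h)*h)*d + 5 = (h*(3 + 12/h))*d + 5 = d*h*(3 + 12/h) + 5 = 5 + d*h*(3 + 12/h))
(16 + n(-7, 2))*(-44) = (16 + (5 + 3*2*(4 - 7)))*(-44) = (16 + (5 + 3*2*(-3)))*(-44) = (16 + (5 - 18))*(-44) = (16 - 13)*(-44) = 3*(-44) = -132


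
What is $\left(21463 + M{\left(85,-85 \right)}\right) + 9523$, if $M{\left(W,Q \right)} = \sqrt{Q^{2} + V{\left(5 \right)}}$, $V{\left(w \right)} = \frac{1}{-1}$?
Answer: $30986 + 2 \sqrt{1806} \approx 31071.0$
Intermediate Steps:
$V{\left(w \right)} = -1$
$M{\left(W,Q \right)} = \sqrt{-1 + Q^{2}}$ ($M{\left(W,Q \right)} = \sqrt{Q^{2} - 1} = \sqrt{-1 + Q^{2}}$)
$\left(21463 + M{\left(85,-85 \right)}\right) + 9523 = \left(21463 + \sqrt{-1 + \left(-85\right)^{2}}\right) + 9523 = \left(21463 + \sqrt{-1 + 7225}\right) + 9523 = \left(21463 + \sqrt{7224}\right) + 9523 = \left(21463 + 2 \sqrt{1806}\right) + 9523 = 30986 + 2 \sqrt{1806}$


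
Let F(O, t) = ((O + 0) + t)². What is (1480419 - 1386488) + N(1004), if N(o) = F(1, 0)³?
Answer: 93932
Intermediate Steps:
F(O, t) = (O + t)²
N(o) = 1 (N(o) = ((1 + 0)²)³ = (1²)³ = 1³ = 1)
(1480419 - 1386488) + N(1004) = (1480419 - 1386488) + 1 = 93931 + 1 = 93932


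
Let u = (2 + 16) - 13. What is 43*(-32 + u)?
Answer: -1161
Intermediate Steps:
u = 5 (u = 18 - 13 = 5)
43*(-32 + u) = 43*(-32 + 5) = 43*(-27) = -1161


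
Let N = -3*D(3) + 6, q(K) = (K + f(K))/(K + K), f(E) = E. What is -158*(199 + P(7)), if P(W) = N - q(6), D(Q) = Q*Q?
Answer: -27966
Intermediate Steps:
D(Q) = Q²
q(K) = 1 (q(K) = (K + K)/(K + K) = (2*K)/((2*K)) = (2*K)*(1/(2*K)) = 1)
N = -21 (N = -3*3² + 6 = -3*9 + 6 = -27 + 6 = -21)
P(W) = -22 (P(W) = -21 - 1*1 = -21 - 1 = -22)
-158*(199 + P(7)) = -158*(199 - 22) = -158*177 = -27966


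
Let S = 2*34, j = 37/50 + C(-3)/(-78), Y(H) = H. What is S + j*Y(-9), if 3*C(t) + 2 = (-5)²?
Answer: 20223/325 ≈ 62.225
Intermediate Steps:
C(t) = 23/3 (C(t) = -⅔ + (⅓)*(-5)² = -⅔ + (⅓)*25 = -⅔ + 25/3 = 23/3)
j = 1877/2925 (j = 37/50 + (23/3)/(-78) = 37*(1/50) + (23/3)*(-1/78) = 37/50 - 23/234 = 1877/2925 ≈ 0.64171)
S = 68
S + j*Y(-9) = 68 + (1877/2925)*(-9) = 68 - 1877/325 = 20223/325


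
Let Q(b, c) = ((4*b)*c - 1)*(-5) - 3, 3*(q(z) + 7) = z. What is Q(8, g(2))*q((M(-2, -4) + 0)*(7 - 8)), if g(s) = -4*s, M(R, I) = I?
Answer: -21794/3 ≈ -7264.7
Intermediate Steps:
q(z) = -7 + z/3
Q(b, c) = 2 - 20*b*c (Q(b, c) = (4*b*c - 1)*(-5) - 3 = (-1 + 4*b*c)*(-5) - 3 = (5 - 20*b*c) - 3 = 2 - 20*b*c)
Q(8, g(2))*q((M(-2, -4) + 0)*(7 - 8)) = (2 - 20*8*(-4*2))*(-7 + ((-4 + 0)*(7 - 8))/3) = (2 - 20*8*(-8))*(-7 + (-4*(-1))/3) = (2 + 1280)*(-7 + (1/3)*4) = 1282*(-7 + 4/3) = 1282*(-17/3) = -21794/3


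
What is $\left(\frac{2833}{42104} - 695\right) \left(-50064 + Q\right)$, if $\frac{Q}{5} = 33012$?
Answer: $- \frac{841179841803}{10526} \approx -7.9914 \cdot 10^{7}$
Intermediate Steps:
$Q = 165060$ ($Q = 5 \cdot 33012 = 165060$)
$\left(\frac{2833}{42104} - 695\right) \left(-50064 + Q\right) = \left(\frac{2833}{42104} - 695\right) \left(-50064 + 165060\right) = \left(2833 \cdot \frac{1}{42104} - 695\right) 114996 = \left(\frac{2833}{42104} - 695\right) 114996 = \left(- \frac{29259447}{42104}\right) 114996 = - \frac{841179841803}{10526}$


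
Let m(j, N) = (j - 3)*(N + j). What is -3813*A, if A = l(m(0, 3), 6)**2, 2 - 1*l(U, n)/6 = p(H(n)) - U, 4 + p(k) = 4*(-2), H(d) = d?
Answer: -3431700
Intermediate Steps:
p(k) = -12 (p(k) = -4 + 4*(-2) = -4 - 8 = -12)
m(j, N) = (-3 + j)*(N + j)
l(U, n) = 84 + 6*U (l(U, n) = 12 - 6*(-12 - U) = 12 + (72 + 6*U) = 84 + 6*U)
A = 900 (A = (84 + 6*(0**2 - 3*3 - 3*0 + 3*0))**2 = (84 + 6*(0 - 9 + 0 + 0))**2 = (84 + 6*(-9))**2 = (84 - 54)**2 = 30**2 = 900)
-3813*A = -3813*900 = -3431700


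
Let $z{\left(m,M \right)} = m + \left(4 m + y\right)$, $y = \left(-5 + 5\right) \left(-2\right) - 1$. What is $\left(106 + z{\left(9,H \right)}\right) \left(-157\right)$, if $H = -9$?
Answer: $-23550$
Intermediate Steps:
$y = -1$ ($y = 0 \left(-2\right) - 1 = 0 - 1 = -1$)
$z{\left(m,M \right)} = -1 + 5 m$ ($z{\left(m,M \right)} = m + \left(4 m - 1\right) = m + \left(-1 + 4 m\right) = -1 + 5 m$)
$\left(106 + z{\left(9,H \right)}\right) \left(-157\right) = \left(106 + \left(-1 + 5 \cdot 9\right)\right) \left(-157\right) = \left(106 + \left(-1 + 45\right)\right) \left(-157\right) = \left(106 + 44\right) \left(-157\right) = 150 \left(-157\right) = -23550$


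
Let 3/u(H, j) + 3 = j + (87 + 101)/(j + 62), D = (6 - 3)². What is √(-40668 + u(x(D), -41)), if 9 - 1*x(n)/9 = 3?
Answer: I*√1376858706/184 ≈ 201.66*I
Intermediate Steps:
D = 9 (D = 3² = 9)
x(n) = 54 (x(n) = 81 - 9*3 = 81 - 27 = 54)
u(H, j) = 3/(-3 + j + 188/(62 + j)) (u(H, j) = 3/(-3 + (j + (87 + 101)/(j + 62))) = 3/(-3 + (j + 188/(62 + j))) = 3/(-3 + j + 188/(62 + j)))
√(-40668 + u(x(D), -41)) = √(-40668 + 3*(62 - 41)/(2 + (-41)² + 59*(-41))) = √(-40668 + 3*21/(2 + 1681 - 2419)) = √(-40668 + 3*21/(-736)) = √(-40668 + 3*(-1/736)*21) = √(-40668 - 63/736) = √(-29931711/736) = I*√1376858706/184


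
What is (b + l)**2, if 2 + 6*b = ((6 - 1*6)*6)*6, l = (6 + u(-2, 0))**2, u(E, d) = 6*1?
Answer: 185761/9 ≈ 20640.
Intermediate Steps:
u(E, d) = 6
l = 144 (l = (6 + 6)**2 = 12**2 = 144)
b = -1/3 (b = -1/3 + (((6 - 1*6)*6)*6)/6 = -1/3 + (((6 - 6)*6)*6)/6 = -1/3 + ((0*6)*6)/6 = -1/3 + (0*6)/6 = -1/3 + (1/6)*0 = -1/3 + 0 = -1/3 ≈ -0.33333)
(b + l)**2 = (-1/3 + 144)**2 = (431/3)**2 = 185761/9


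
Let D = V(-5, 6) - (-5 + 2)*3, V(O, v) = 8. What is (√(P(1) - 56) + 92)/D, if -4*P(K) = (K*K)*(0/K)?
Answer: 92/17 + 2*I*√14/17 ≈ 5.4118 + 0.4402*I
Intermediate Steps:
D = 17 (D = 8 - (-5 + 2)*3 = 8 - (-3)*3 = 8 - 1*(-9) = 8 + 9 = 17)
P(K) = 0 (P(K) = -K*K*0/K/4 = -K²*0/4 = -¼*0 = 0)
(√(P(1) - 56) + 92)/D = (√(0 - 56) + 92)/17 = (√(-56) + 92)*(1/17) = (2*I*√14 + 92)*(1/17) = (92 + 2*I*√14)*(1/17) = 92/17 + 2*I*√14/17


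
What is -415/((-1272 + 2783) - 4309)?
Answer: 415/2798 ≈ 0.14832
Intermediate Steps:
-415/((-1272 + 2783) - 4309) = -415/(1511 - 4309) = -415/(-2798) = -1/2798*(-415) = 415/2798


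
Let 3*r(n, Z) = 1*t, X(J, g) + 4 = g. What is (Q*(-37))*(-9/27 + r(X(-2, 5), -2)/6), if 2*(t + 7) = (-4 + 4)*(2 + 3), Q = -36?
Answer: -962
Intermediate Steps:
X(J, g) = -4 + g
t = -7 (t = -7 + ((-4 + 4)*(2 + 3))/2 = -7 + (0*5)/2 = -7 + (1/2)*0 = -7 + 0 = -7)
r(n, Z) = -7/3 (r(n, Z) = (1*(-7))/3 = (1/3)*(-7) = -7/3)
(Q*(-37))*(-9/27 + r(X(-2, 5), -2)/6) = (-36*(-37))*(-9/27 - 7/3/6) = 1332*(-9*1/27 - 7/3*1/6) = 1332*(-1/3 - 7/18) = 1332*(-13/18) = -962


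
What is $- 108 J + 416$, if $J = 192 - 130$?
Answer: $-6280$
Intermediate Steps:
$J = 62$ ($J = 192 - 130 = 62$)
$- 108 J + 416 = \left(-108\right) 62 + 416 = -6696 + 416 = -6280$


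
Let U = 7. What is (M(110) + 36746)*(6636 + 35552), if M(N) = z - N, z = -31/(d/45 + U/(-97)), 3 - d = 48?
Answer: 40217303597/26 ≈ 1.5468e+9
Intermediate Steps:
d = -45 (d = 3 - 1*48 = 3 - 48 = -45)
z = 3007/104 (z = -31/(-45/45 + 7/(-97)) = -31/(-45*1/45 + 7*(-1/97)) = -31/(-1 - 7/97) = -31/(-104/97) = -31*(-97/104) = 3007/104 ≈ 28.913)
M(N) = 3007/104 - N
(M(110) + 36746)*(6636 + 35552) = ((3007/104 - 1*110) + 36746)*(6636 + 35552) = ((3007/104 - 110) + 36746)*42188 = (-8433/104 + 36746)*42188 = (3813151/104)*42188 = 40217303597/26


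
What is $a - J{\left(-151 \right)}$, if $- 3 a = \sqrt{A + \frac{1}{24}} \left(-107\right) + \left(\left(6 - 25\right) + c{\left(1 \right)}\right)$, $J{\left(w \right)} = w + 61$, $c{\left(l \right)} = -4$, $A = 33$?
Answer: $\frac{293}{3} + \frac{107 \sqrt{4758}}{36} \approx 302.69$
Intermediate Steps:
$J{\left(w \right)} = 61 + w$
$a = \frac{23}{3} + \frac{107 \sqrt{4758}}{36}$ ($a = - \frac{\sqrt{33 + \frac{1}{24}} \left(-107\right) + \left(\left(6 - 25\right) - 4\right)}{3} = - \frac{\sqrt{33 + \frac{1}{24}} \left(-107\right) - 23}{3} = - \frac{\sqrt{\frac{793}{24}} \left(-107\right) - 23}{3} = - \frac{\frac{\sqrt{4758}}{12} \left(-107\right) - 23}{3} = - \frac{- \frac{107 \sqrt{4758}}{12} - 23}{3} = - \frac{-23 - \frac{107 \sqrt{4758}}{12}}{3} = \frac{23}{3} + \frac{107 \sqrt{4758}}{36} \approx 212.69$)
$a - J{\left(-151 \right)} = \left(\frac{23}{3} + \frac{107 \sqrt{4758}}{36}\right) - \left(61 - 151\right) = \left(\frac{23}{3} + \frac{107 \sqrt{4758}}{36}\right) - -90 = \left(\frac{23}{3} + \frac{107 \sqrt{4758}}{36}\right) + 90 = \frac{293}{3} + \frac{107 \sqrt{4758}}{36}$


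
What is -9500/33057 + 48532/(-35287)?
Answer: -1939548824/1166482359 ≈ -1.6627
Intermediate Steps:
-9500/33057 + 48532/(-35287) = -9500*1/33057 + 48532*(-1/35287) = -9500/33057 - 48532/35287 = -1939548824/1166482359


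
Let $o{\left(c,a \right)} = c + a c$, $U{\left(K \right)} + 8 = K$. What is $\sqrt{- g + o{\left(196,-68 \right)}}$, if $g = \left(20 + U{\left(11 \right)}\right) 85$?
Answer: $i \sqrt{15087} \approx 122.83 i$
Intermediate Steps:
$U{\left(K \right)} = -8 + K$
$g = 1955$ ($g = \left(20 + \left(-8 + 11\right)\right) 85 = \left(20 + 3\right) 85 = 23 \cdot 85 = 1955$)
$\sqrt{- g + o{\left(196,-68 \right)}} = \sqrt{\left(-1\right) 1955 + 196 \left(1 - 68\right)} = \sqrt{-1955 + 196 \left(-67\right)} = \sqrt{-1955 - 13132} = \sqrt{-15087} = i \sqrt{15087}$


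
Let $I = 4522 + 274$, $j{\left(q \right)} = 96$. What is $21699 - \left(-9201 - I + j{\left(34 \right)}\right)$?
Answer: $35600$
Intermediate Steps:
$I = 4796$
$21699 - \left(-9201 - I + j{\left(34 \right)}\right) = 21699 + \left(4796 - \left(96 - 9201\right)\right) = 21699 + \left(4796 - -9105\right) = 21699 + \left(4796 + 9105\right) = 21699 + 13901 = 35600$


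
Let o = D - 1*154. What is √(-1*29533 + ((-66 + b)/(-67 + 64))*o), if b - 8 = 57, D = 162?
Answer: I*√265773/3 ≈ 171.84*I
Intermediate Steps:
b = 65 (b = 8 + 57 = 65)
o = 8 (o = 162 - 1*154 = 162 - 154 = 8)
√(-1*29533 + ((-66 + b)/(-67 + 64))*o) = √(-1*29533 + ((-66 + 65)/(-67 + 64))*8) = √(-29533 - 1/(-3)*8) = √(-29533 - 1*(-⅓)*8) = √(-29533 + (⅓)*8) = √(-29533 + 8/3) = √(-88591/3) = I*√265773/3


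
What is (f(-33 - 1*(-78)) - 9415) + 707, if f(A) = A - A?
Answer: -8708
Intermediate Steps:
f(A) = 0
(f(-33 - 1*(-78)) - 9415) + 707 = (0 - 9415) + 707 = -9415 + 707 = -8708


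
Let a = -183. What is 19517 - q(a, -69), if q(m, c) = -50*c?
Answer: 16067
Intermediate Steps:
19517 - q(a, -69) = 19517 - (-50)*(-69) = 19517 - 1*3450 = 19517 - 3450 = 16067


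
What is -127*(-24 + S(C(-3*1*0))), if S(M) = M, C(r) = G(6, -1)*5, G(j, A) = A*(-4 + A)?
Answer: -127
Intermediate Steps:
C(r) = 25 (C(r) = -(-4 - 1)*5 = -1*(-5)*5 = 5*5 = 25)
-127*(-24 + S(C(-3*1*0))) = -127*(-24 + 25) = -127*1 = -127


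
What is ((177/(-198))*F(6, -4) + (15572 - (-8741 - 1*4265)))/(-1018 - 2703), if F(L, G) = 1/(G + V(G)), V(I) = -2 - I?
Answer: -3772355/491172 ≈ -7.6803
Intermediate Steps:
F(L, G) = -½ (F(L, G) = 1/(G + (-2 - G)) = 1/(-2) = -½)
((177/(-198))*F(6, -4) + (15572 - (-8741 - 1*4265)))/(-1018 - 2703) = ((177/(-198))*(-½) + (15572 - (-8741 - 1*4265)))/(-1018 - 2703) = ((177*(-1/198))*(-½) + (15572 - (-8741 - 4265)))/(-3721) = (-59/66*(-½) + (15572 - 1*(-13006)))*(-1/3721) = (59/132 + (15572 + 13006))*(-1/3721) = (59/132 + 28578)*(-1/3721) = (3772355/132)*(-1/3721) = -3772355/491172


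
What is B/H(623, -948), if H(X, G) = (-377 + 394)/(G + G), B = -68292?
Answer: 129481632/17 ≈ 7.6166e+6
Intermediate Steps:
H(X, G) = 17/(2*G) (H(X, G) = 17/((2*G)) = 17*(1/(2*G)) = 17/(2*G))
B/H(623, -948) = -68292/((17/2)/(-948)) = -68292/((17/2)*(-1/948)) = -68292/(-17/1896) = -68292*(-1896/17) = 129481632/17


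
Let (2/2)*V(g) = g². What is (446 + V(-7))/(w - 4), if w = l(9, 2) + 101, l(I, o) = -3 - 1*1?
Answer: 165/31 ≈ 5.3226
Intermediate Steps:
V(g) = g²
l(I, o) = -4 (l(I, o) = -3 - 1 = -4)
w = 97 (w = -4 + 101 = 97)
(446 + V(-7))/(w - 4) = (446 + (-7)²)/(97 - 4) = (446 + 49)/93 = 495*(1/93) = 165/31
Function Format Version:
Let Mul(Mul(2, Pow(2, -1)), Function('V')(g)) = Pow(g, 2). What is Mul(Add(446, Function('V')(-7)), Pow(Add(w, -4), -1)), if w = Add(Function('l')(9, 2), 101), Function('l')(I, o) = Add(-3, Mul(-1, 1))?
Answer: Rational(165, 31) ≈ 5.3226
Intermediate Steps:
Function('V')(g) = Pow(g, 2)
Function('l')(I, o) = -4 (Function('l')(I, o) = Add(-3, -1) = -4)
w = 97 (w = Add(-4, 101) = 97)
Mul(Add(446, Function('V')(-7)), Pow(Add(w, -4), -1)) = Mul(Add(446, Pow(-7, 2)), Pow(Add(97, -4), -1)) = Mul(Add(446, 49), Pow(93, -1)) = Mul(495, Rational(1, 93)) = Rational(165, 31)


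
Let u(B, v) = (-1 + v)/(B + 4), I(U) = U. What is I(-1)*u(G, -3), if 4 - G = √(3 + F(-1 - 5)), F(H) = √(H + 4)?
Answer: 4/(8 - √(3 + I*√2)) ≈ 0.64018 + 0.040933*I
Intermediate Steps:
F(H) = √(4 + H)
G = 4 - √(3 + I*√2) (G = 4 - √(3 + √(4 + (-1 - 5))) = 4 - √(3 + √(4 - 6)) = 4 - √(3 + √(-2)) = 4 - √(3 + I*√2) ≈ 2.2228 - 0.39788*I)
u(B, v) = (-1 + v)/(4 + B)
I(-1)*u(G, -3) = -(-1 - 3)/(4 + (4 - √(3 + I*√2))) = -(-4)/(8 - √(3 + I*√2)) = 4/(8 - √(3 + I*√2))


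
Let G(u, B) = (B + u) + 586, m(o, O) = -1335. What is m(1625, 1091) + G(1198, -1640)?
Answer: -1191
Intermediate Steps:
G(u, B) = 586 + B + u
m(1625, 1091) + G(1198, -1640) = -1335 + (586 - 1640 + 1198) = -1335 + 144 = -1191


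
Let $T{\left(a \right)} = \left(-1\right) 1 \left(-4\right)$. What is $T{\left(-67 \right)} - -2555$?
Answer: $2559$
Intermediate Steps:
$T{\left(a \right)} = 4$ ($T{\left(a \right)} = \left(-1\right) \left(-4\right) = 4$)
$T{\left(-67 \right)} - -2555 = 4 - -2555 = 4 + 2555 = 2559$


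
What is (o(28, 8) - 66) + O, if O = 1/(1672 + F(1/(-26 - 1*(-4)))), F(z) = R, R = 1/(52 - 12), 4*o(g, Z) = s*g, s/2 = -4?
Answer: -8159442/66881 ≈ -122.00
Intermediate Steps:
s = -8 (s = 2*(-4) = -8)
o(g, Z) = -2*g (o(g, Z) = (-8*g)/4 = -2*g)
R = 1/40 ≈ 0.025000
F(z) = 1/40
O = 40/66881 (O = 1/(1672 + 1/40) = 1/(66881/40) = 40/66881 ≈ 0.00059808)
(o(28, 8) - 66) + O = (-2*28 - 66) + 40/66881 = (-56 - 66) + 40/66881 = -122 + 40/66881 = -8159442/66881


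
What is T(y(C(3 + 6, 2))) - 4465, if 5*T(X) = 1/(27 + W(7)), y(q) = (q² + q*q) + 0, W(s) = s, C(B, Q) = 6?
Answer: -759049/170 ≈ -4465.0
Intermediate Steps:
y(q) = 2*q² (y(q) = (q² + q²) + 0 = 2*q² + 0 = 2*q²)
T(X) = 1/170 (T(X) = 1/(5*(27 + 7)) = (⅕)/34 = (⅕)*(1/34) = 1/170)
T(y(C(3 + 6, 2))) - 4465 = 1/170 - 4465 = -759049/170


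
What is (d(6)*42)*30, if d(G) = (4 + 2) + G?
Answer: 15120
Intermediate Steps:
d(G) = 6 + G
(d(6)*42)*30 = ((6 + 6)*42)*30 = (12*42)*30 = 504*30 = 15120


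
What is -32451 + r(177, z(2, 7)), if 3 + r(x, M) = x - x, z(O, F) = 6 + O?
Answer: -32454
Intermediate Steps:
r(x, M) = -3 (r(x, M) = -3 + (x - x) = -3 + 0 = -3)
-32451 + r(177, z(2, 7)) = -32451 - 3 = -32454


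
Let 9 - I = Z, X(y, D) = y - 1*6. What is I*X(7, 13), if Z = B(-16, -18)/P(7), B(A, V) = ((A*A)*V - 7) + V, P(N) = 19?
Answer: 4804/19 ≈ 252.84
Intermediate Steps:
X(y, D) = -6 + y (X(y, D) = y - 6 = -6 + y)
B(A, V) = -7 + V + V*A² (B(A, V) = (A²*V - 7) + V = (V*A² - 7) + V = (-7 + V*A²) + V = -7 + V + V*A²)
Z = -4633/19 (Z = (-7 - 18 - 18*(-16)²)/19 = (-7 - 18 - 18*256)*(1/19) = (-7 - 18 - 4608)*(1/19) = -4633*1/19 = -4633/19 ≈ -243.84)
I = 4804/19 (I = 9 - 1*(-4633/19) = 9 + 4633/19 = 4804/19 ≈ 252.84)
I*X(7, 13) = 4804*(-6 + 7)/19 = (4804/19)*1 = 4804/19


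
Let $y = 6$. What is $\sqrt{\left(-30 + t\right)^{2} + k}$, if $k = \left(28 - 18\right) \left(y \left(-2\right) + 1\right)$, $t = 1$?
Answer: $\sqrt{731} \approx 27.037$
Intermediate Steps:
$k = -110$ ($k = \left(28 - 18\right) \left(6 \left(-2\right) + 1\right) = 10 \left(-12 + 1\right) = 10 \left(-11\right) = -110$)
$\sqrt{\left(-30 + t\right)^{2} + k} = \sqrt{\left(-30 + 1\right)^{2} - 110} = \sqrt{\left(-29\right)^{2} - 110} = \sqrt{841 - 110} = \sqrt{731}$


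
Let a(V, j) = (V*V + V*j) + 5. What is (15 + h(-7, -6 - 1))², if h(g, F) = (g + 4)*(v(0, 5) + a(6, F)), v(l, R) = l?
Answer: 324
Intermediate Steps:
a(V, j) = 5 + V² + V*j (a(V, j) = (V² + V*j) + 5 = 5 + V² + V*j)
h(g, F) = (4 + g)*(41 + 6*F) (h(g, F) = (g + 4)*(0 + (5 + 6² + 6*F)) = (4 + g)*(0 + (5 + 36 + 6*F)) = (4 + g)*(0 + (41 + 6*F)) = (4 + g)*(41 + 6*F))
(15 + h(-7, -6 - 1))² = (15 + (164 + 24*(-6 - 1) - 7*(41 + 6*(-6 - 1))))² = (15 + (164 + 24*(-7) - 7*(41 + 6*(-7))))² = (15 + (164 - 168 - 7*(41 - 42)))² = (15 + (164 - 168 - 7*(-1)))² = (15 + (164 - 168 + 7))² = (15 + 3)² = 18² = 324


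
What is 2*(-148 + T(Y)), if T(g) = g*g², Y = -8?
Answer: -1320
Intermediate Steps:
T(g) = g³
2*(-148 + T(Y)) = 2*(-148 + (-8)³) = 2*(-148 - 512) = 2*(-660) = -1320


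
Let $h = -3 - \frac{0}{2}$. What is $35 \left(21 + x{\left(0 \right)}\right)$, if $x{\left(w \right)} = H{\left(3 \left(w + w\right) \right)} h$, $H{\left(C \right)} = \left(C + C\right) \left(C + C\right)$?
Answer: $735$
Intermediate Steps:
$h = -3$ ($h = -3 - 0 \cdot \frac{1}{2} = -3 - 0 = -3 + 0 = -3$)
$H{\left(C \right)} = 4 C^{2}$ ($H{\left(C \right)} = 2 C 2 C = 4 C^{2}$)
$x{\left(w \right)} = - 432 w^{2}$ ($x{\left(w \right)} = 4 \left(3 \left(w + w\right)\right)^{2} \left(-3\right) = 4 \left(3 \cdot 2 w\right)^{2} \left(-3\right) = 4 \left(6 w\right)^{2} \left(-3\right) = 4 \cdot 36 w^{2} \left(-3\right) = 144 w^{2} \left(-3\right) = - 432 w^{2}$)
$35 \left(21 + x{\left(0 \right)}\right) = 35 \left(21 - 432 \cdot 0^{2}\right) = 35 \left(21 - 0\right) = 35 \left(21 + 0\right) = 35 \cdot 21 = 735$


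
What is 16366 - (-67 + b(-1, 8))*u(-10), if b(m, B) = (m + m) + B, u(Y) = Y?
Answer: 15756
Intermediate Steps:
b(m, B) = B + 2*m (b(m, B) = 2*m + B = B + 2*m)
16366 - (-67 + b(-1, 8))*u(-10) = 16366 - (-67 + (8 + 2*(-1)))*(-10) = 16366 - (-67 + (8 - 2))*(-10) = 16366 - (-67 + 6)*(-10) = 16366 - (-61)*(-10) = 16366 - 1*610 = 16366 - 610 = 15756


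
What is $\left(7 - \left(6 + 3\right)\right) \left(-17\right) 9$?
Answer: $306$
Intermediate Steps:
$\left(7 - \left(6 + 3\right)\right) \left(-17\right) 9 = \left(7 - 9\right) \left(-17\right) 9 = \left(-2\right) \left(-17\right) 9 = 34 \cdot 9 = 306$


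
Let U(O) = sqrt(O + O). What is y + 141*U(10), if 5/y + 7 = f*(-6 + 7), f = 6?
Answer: -5 + 282*sqrt(5) ≈ 625.57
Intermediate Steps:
y = -5 (y = 5/(-7 + 6*(-6 + 7)) = 5/(-7 + 6*1) = 5/(-7 + 6) = 5/(-1) = 5*(-1) = -5)
U(O) = sqrt(2)*sqrt(O) (U(O) = sqrt(2*O) = sqrt(2)*sqrt(O))
y + 141*U(10) = -5 + 141*(sqrt(2)*sqrt(10)) = -5 + 141*(2*sqrt(5)) = -5 + 282*sqrt(5)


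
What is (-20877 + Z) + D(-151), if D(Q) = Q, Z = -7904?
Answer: -28932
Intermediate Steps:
(-20877 + Z) + D(-151) = (-20877 - 7904) - 151 = -28781 - 151 = -28932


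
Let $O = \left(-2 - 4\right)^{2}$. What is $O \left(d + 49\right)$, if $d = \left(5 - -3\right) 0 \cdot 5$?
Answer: $1764$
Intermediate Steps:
$d = 0$ ($d = \left(5 + 3\right) 0 \cdot 5 = 8 \cdot 0 \cdot 5 = 0 \cdot 5 = 0$)
$O = 36$ ($O = \left(-6\right)^{2} = 36$)
$O \left(d + 49\right) = 36 \left(0 + 49\right) = 36 \cdot 49 = 1764$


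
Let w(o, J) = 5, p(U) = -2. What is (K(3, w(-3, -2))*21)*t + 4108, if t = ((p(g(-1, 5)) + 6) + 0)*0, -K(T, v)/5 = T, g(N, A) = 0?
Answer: 4108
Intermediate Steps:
K(T, v) = -5*T
t = 0 (t = ((-2 + 6) + 0)*0 = (4 + 0)*0 = 4*0 = 0)
(K(3, w(-3, -2))*21)*t + 4108 = (-5*3*21)*0 + 4108 = -15*21*0 + 4108 = -315*0 + 4108 = 0 + 4108 = 4108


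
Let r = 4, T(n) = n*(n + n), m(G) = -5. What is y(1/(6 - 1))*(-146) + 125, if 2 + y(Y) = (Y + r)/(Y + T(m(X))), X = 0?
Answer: 101601/251 ≈ 404.78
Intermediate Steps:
T(n) = 2*n² (T(n) = n*(2*n) = 2*n²)
y(Y) = -2 + (4 + Y)/(50 + Y) (y(Y) = -2 + (Y + 4)/(Y + 2*(-5)²) = -2 + (4 + Y)/(Y + 2*25) = -2 + (4 + Y)/(Y + 50) = -2 + (4 + Y)/(50 + Y))
y(1/(6 - 1))*(-146) + 125 = ((-96 - 1/(6 - 1))/(50 + 1/(6 - 1)))*(-146) + 125 = ((-96 - 1/5)/(50 + 1/5))*(-146) + 125 = ((-96 - 1*⅕)/(50 + ⅕))*(-146) + 125 = ((-96 - ⅕)/(251/5))*(-146) + 125 = ((5/251)*(-481/5))*(-146) + 125 = -481/251*(-146) + 125 = 70226/251 + 125 = 101601/251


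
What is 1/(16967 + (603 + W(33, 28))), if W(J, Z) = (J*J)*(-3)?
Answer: 1/14303 ≈ 6.9915e-5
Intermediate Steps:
W(J, Z) = -3*J² (W(J, Z) = J²*(-3) = -3*J²)
1/(16967 + (603 + W(33, 28))) = 1/(16967 + (603 - 3*33²)) = 1/(16967 + (603 - 3*1089)) = 1/(16967 + (603 - 3267)) = 1/(16967 - 2664) = 1/14303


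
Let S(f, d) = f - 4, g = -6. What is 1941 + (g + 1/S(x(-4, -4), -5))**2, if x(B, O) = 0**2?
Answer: 31681/16 ≈ 1980.1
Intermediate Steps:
x(B, O) = 0
S(f, d) = -4 + f
1941 + (g + 1/S(x(-4, -4), -5))**2 = 1941 + (-6 + 1/(-4 + 0))**2 = 1941 + (-6 + 1/(-4))**2 = 1941 + (-6 - 1/4)**2 = 1941 + (-25/4)**2 = 1941 + 625/16 = 31681/16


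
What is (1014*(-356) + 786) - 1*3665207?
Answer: -4025405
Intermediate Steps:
(1014*(-356) + 786) - 1*3665207 = (-360984 + 786) - 3665207 = -360198 - 3665207 = -4025405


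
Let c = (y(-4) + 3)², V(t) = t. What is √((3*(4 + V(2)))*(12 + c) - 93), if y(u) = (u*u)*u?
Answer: √67101 ≈ 259.04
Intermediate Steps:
y(u) = u³ (y(u) = u²*u = u³)
c = 3721 (c = ((-4)³ + 3)² = (-64 + 3)² = (-61)² = 3721)
√((3*(4 + V(2)))*(12 + c) - 93) = √((3*(4 + 2))*(12 + 3721) - 93) = √((3*6)*3733 - 93) = √(18*3733 - 93) = √(67194 - 93) = √67101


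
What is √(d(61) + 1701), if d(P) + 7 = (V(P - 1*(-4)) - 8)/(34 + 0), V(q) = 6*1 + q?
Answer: √1960406/34 ≈ 41.181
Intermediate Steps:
V(q) = 6 + q
d(P) = -118/17 + P/34 (d(P) = -7 + ((6 + (P - 1*(-4))) - 8)/(34 + 0) = -7 + ((6 + (P + 4)) - 8)/34 = -7 + ((6 + (4 + P)) - 8)*(1/34) = -7 + ((10 + P) - 8)*(1/34) = -7 + (2 + P)*(1/34) = -7 + (1/17 + P/34) = -118/17 + P/34)
√(d(61) + 1701) = √((-118/17 + (1/34)*61) + 1701) = √((-118/17 + 61/34) + 1701) = √(-175/34 + 1701) = √(57659/34) = √1960406/34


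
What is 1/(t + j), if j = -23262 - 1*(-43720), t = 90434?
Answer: 1/110892 ≈ 9.0178e-6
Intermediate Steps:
j = 20458 (j = -23262 + 43720 = 20458)
1/(t + j) = 1/(90434 + 20458) = 1/110892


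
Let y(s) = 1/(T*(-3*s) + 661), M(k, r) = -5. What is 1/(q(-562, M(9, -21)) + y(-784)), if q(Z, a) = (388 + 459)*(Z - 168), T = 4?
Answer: -10069/6225763389 ≈ -1.6173e-6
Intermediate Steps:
y(s) = 1/(661 - 12*s) (y(s) = 1/(4*(-3*s) + 661) = 1/(-12*s + 661) = 1/(661 - 12*s))
q(Z, a) = -142296 + 847*Z (q(Z, a) = 847*(-168 + Z) = -142296 + 847*Z)
1/(q(-562, M(9, -21)) + y(-784)) = 1/((-142296 + 847*(-562)) - 1/(-661 + 12*(-784))) = 1/((-142296 - 476014) - 1/(-661 - 9408)) = 1/(-618310 - 1/(-10069)) = 1/(-618310 - 1*(-1/10069)) = 1/(-618310 + 1/10069) = 1/(-6225763389/10069) = -10069/6225763389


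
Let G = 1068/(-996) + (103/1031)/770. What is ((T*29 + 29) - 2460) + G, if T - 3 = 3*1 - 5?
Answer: -158341332301/65891210 ≈ -2403.1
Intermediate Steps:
G = -70645881/65891210 (G = 1068*(-1/996) + (103*(1/1031))*(1/770) = -89/83 + (103/1031)*(1/770) = -89/83 + 103/793870 = -70645881/65891210 ≈ -1.0722)
T = 1 (T = 3 + (3*1 - 5) = 3 + (3 - 5) = 3 - 2 = 1)
((T*29 + 29) - 2460) + G = ((1*29 + 29) - 2460) - 70645881/65891210 = ((29 + 29) - 2460) - 70645881/65891210 = (58 - 2460) - 70645881/65891210 = -2402 - 70645881/65891210 = -158341332301/65891210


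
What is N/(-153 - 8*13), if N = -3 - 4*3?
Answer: 15/257 ≈ 0.058366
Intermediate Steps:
N = -15 (N = -3 - 12 = -15)
N/(-153 - 8*13) = -15/(-153 - 8*13) = -15/(-153 - 104) = -15/(-257) = -15*(-1/257) = 15/257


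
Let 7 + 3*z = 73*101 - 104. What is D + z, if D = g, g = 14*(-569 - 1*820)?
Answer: -51076/3 ≈ -17025.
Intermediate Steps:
g = -19446 (g = 14*(-569 - 820) = 14*(-1389) = -19446)
z = 7262/3 (z = -7/3 + (73*101 - 104)/3 = -7/3 + (7373 - 104)/3 = -7/3 + (⅓)*7269 = -7/3 + 2423 = 7262/3 ≈ 2420.7)
D = -19446
D + z = -19446 + 7262/3 = -51076/3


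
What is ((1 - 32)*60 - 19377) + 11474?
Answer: -9763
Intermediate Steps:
((1 - 32)*60 - 19377) + 11474 = (-31*60 - 19377) + 11474 = (-1860 - 19377) + 11474 = -21237 + 11474 = -9763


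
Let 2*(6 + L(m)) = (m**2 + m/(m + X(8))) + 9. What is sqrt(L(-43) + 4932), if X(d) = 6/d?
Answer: sqrt(989581)/13 ≈ 76.521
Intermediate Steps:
L(m) = -3/2 + m**2/2 + m/(2*(3/4 + m)) (L(m) = -6 + ((m**2 + m/(m + 6/8)) + 9)/2 = -6 + ((m**2 + m/(m + 6*(1/8))) + 9)/2 = -6 + ((m**2 + m/(m + 3/4)) + 9)/2 = -6 + ((m**2 + m/(3/4 + m)) + 9)/2 = -6 + (9 + m**2 + m/(3/4 + m))/2 = -6 + (9/2 + m**2/2 + m/(2*(3/4 + m))) = -3/2 + m**2/2 + m/(2*(3/4 + m)))
sqrt(L(-43) + 4932) = sqrt((-9 - 8*(-43) + 3*(-43)**2 + 4*(-43)**3)/(2*(3 + 4*(-43))) + 4932) = sqrt((-9 + 344 + 3*1849 + 4*(-79507))/(2*(3 - 172)) + 4932) = sqrt((1/2)*(-9 + 344 + 5547 - 318028)/(-169) + 4932) = sqrt((1/2)*(-1/169)*(-312146) + 4932) = sqrt(156073/169 + 4932) = sqrt(989581/169) = sqrt(989581)/13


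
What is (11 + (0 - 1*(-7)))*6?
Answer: 108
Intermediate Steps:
(11 + (0 - 1*(-7)))*6 = (11 + (0 + 7))*6 = (11 + 7)*6 = 18*6 = 108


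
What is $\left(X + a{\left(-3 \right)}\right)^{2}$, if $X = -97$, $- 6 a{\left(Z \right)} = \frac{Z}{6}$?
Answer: $\frac{1352569}{144} \approx 9392.8$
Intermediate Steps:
$a{\left(Z \right)} = - \frac{Z}{36}$ ($a{\left(Z \right)} = - \frac{Z \frac{1}{6}}{6} = - \frac{\frac{1}{6} Z}{6} = - \frac{Z}{36}$)
$\left(X + a{\left(-3 \right)}\right)^{2} = \left(-97 - - \frac{1}{12}\right)^{2} = \left(-97 + \frac{1}{12}\right)^{2} = \left(- \frac{1163}{12}\right)^{2} = \frac{1352569}{144}$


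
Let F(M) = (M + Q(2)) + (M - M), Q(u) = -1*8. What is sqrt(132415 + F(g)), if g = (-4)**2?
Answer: sqrt(132423) ≈ 363.90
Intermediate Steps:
g = 16
Q(u) = -8
F(M) = -8 + M (F(M) = (M - 8) + (M - M) = (-8 + M) + 0 = -8 + M)
sqrt(132415 + F(g)) = sqrt(132415 + (-8 + 16)) = sqrt(132415 + 8) = sqrt(132423)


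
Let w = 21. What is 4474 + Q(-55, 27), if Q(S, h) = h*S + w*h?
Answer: 3556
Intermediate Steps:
Q(S, h) = 21*h + S*h (Q(S, h) = h*S + 21*h = S*h + 21*h = 21*h + S*h)
4474 + Q(-55, 27) = 4474 + 27*(21 - 55) = 4474 + 27*(-34) = 4474 - 918 = 3556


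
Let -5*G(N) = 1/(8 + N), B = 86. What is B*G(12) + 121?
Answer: 6007/50 ≈ 120.14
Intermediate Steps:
G(N) = -1/(5*(8 + N))
B*G(12) + 121 = 86*(-1/(40 + 5*12)) + 121 = 86*(-1/(40 + 60)) + 121 = 86*(-1/100) + 121 = -43/50 + 121 = 6007/50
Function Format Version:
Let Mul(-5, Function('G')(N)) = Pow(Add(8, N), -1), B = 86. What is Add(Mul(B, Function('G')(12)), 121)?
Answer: Rational(6007, 50) ≈ 120.14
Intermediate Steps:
Function('G')(N) = Mul(Rational(-1, 5), Pow(Add(8, N), -1))
Add(Mul(B, Function('G')(12)), 121) = Add(Mul(86, Mul(-1, Pow(Add(40, Mul(5, 12)), -1))), 121) = Add(Mul(86, Mul(-1, Pow(Add(40, 60), -1))), 121) = Add(Mul(86, Mul(-1, Pow(100, -1))), 121) = Add(Mul(86, Mul(-1, Rational(1, 100))), 121) = Add(Mul(86, Rational(-1, 100)), 121) = Add(Rational(-43, 50), 121) = Rational(6007, 50)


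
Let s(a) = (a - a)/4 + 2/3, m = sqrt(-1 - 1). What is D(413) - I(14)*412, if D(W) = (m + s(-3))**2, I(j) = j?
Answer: -51926/9 + 4*I*sqrt(2)/3 ≈ -5769.6 + 1.8856*I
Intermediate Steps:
m = I*sqrt(2) (m = sqrt(-2) = I*sqrt(2) ≈ 1.4142*I)
s(a) = 2/3 (s(a) = 0*(1/4) + 2*(1/3) = 0 + 2/3 = 2/3)
D(W) = (2/3 + I*sqrt(2))**2 (D(W) = (I*sqrt(2) + 2/3)**2 = (2/3 + I*sqrt(2))**2)
D(413) - I(14)*412 = (-14/9 + 4*I*sqrt(2)/3) - 14*412 = (-14/9 + 4*I*sqrt(2)/3) - 1*5768 = (-14/9 + 4*I*sqrt(2)/3) - 5768 = -51926/9 + 4*I*sqrt(2)/3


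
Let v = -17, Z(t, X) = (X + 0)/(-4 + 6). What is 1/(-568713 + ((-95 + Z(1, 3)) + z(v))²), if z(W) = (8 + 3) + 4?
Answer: -4/2250203 ≈ -1.7776e-6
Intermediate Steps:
Z(t, X) = X/2
z(W) = 15 (z(W) = 11 + 4 = 15)
1/(-568713 + ((-95 + Z(1, 3)) + z(v))²) = 1/(-568713 + ((-95 + (½)*3) + 15)²) = 1/(-568713 + ((-95 + 3/2) + 15)²) = 1/(-568713 + (-187/2 + 15)²) = 1/(-568713 + (-157/2)²) = 1/(-568713 + 24649/4) = 1/(-2250203/4) = -4/2250203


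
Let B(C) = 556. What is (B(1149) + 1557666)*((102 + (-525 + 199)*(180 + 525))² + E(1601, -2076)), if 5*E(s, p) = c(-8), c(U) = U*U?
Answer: 411175471834008448/5 ≈ 8.2235e+16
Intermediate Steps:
c(U) = U²
E(s, p) = 64/5 (E(s, p) = (⅕)*(-8)² = (⅕)*64 = 64/5)
(B(1149) + 1557666)*((102 + (-525 + 199)*(180 + 525))² + E(1601, -2076)) = (556 + 1557666)*((102 + (-525 + 199)*(180 + 525))² + 64/5) = 1558222*((102 - 326*705)² + 64/5) = 1558222*((102 - 229830)² + 64/5) = 1558222*((-229728)² + 64/5) = 1558222*(52774953984 + 64/5) = 1558222*(263874769984/5) = 411175471834008448/5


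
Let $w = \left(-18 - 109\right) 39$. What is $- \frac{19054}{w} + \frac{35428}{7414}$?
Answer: $\frac{158370620}{18360771} \approx 8.6255$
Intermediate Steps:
$w = -4953$ ($w = \left(-127\right) 39 = -4953$)
$- \frac{19054}{w} + \frac{35428}{7414} = - \frac{19054}{-4953} + \frac{35428}{7414} = \left(-19054\right) \left(- \frac{1}{4953}\right) + 35428 \cdot \frac{1}{7414} = \frac{19054}{4953} + \frac{17714}{3707} = \frac{158370620}{18360771}$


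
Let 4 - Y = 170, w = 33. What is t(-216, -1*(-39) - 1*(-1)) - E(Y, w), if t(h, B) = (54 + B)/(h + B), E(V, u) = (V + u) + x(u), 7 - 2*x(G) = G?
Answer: 12801/88 ≈ 145.47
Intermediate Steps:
x(G) = 7/2 - G/2
Y = -166 (Y = 4 - 1*170 = 4 - 170 = -166)
E(V, u) = 7/2 + V + u/2 (E(V, u) = (V + u) + (7/2 - u/2) = 7/2 + V + u/2)
t(h, B) = (54 + B)/(B + h)
t(-216, -1*(-39) - 1*(-1)) - E(Y, w) = (54 + (-1*(-39) - 1*(-1)))/((-1*(-39) - 1*(-1)) - 216) - (7/2 - 166 + (½)*33) = (54 + (39 + 1))/((39 + 1) - 216) - (7/2 - 166 + 33/2) = (54 + 40)/(40 - 216) - 1*(-146) = 94/(-176) + 146 = -1/176*94 + 146 = -47/88 + 146 = 12801/88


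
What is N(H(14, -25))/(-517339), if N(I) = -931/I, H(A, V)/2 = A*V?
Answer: -133/51733900 ≈ -2.5708e-6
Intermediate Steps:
H(A, V) = 2*A*V (H(A, V) = 2*(A*V) = 2*A*V)
N(H(14, -25))/(-517339) = -931/(2*14*(-25))/(-517339) = -931/(-700)*(-1/517339) = -931*(-1/700)*(-1/517339) = (133/100)*(-1/517339) = -133/51733900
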